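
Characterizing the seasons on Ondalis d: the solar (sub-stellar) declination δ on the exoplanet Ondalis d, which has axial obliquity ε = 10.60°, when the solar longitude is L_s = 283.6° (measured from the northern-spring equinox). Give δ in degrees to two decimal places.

sin δ = sin ε · sin L_s = sin 10.60° × sin 283.6° = -0.178794.
δ = arcsin(-0.178794) = -10.30°.

δ = -10.30°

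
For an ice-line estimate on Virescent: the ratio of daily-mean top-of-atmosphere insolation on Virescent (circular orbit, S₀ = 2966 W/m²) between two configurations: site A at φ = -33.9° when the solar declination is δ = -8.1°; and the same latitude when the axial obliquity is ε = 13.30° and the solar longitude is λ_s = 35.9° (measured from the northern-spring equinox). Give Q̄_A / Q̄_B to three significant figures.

— Configuration A (φ=-33.9°):
cos H₀ = −tan(-33.9°) tan(-8.100°) = -0.0956, H₀ = 1.6666 rad.
Bracket: H₀ sin φ sin δ + cos φ cos δ sin H₀ = 1.6666×-0.55775×-0.14090 + 0.83001×0.99002×0.99542 = 0.130973 + 0.817963 = 0.948936.
Q̄ = (S₀/π) × [bracket] = (2966/π) × 0.948936 = 895.90 W/m².
— Configuration B (φ=-33.9°):
Solar declination: sin δ = sin ε · sin λ_s = sin 13.30° × sin 35.9° = 0.13489, so δ = +7.753°.
cos H₀ = −tan(-33.9°) tan(+7.753°) = 0.0915, H₀ = 1.4792 rad.
Bracket: H₀ sin φ sin δ + cos φ cos δ sin H₀ = 1.4792×-0.55775×0.13489 + 0.83001×0.99086×0.99581 = -0.111287 + 0.818978 = 0.707691.
Q̄ = (S₀/π) × [bracket] = (2966/π) × 0.707691 = 668.14 W/m².
Ratio Q̄_A / Q̄_B = 895.90 / 668.14 = 1.341.

Q̄_A / Q̄_B ≈ 1.34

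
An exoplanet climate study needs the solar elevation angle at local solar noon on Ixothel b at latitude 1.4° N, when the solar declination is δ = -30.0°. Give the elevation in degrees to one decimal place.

58.6°

At local noon the hour angle is zero, so the zenith angle equals |φ − δ| = |+1.4° − (-30.000°)| = 31.400°.
Elevation = 90° − 31.400° = 58.6°.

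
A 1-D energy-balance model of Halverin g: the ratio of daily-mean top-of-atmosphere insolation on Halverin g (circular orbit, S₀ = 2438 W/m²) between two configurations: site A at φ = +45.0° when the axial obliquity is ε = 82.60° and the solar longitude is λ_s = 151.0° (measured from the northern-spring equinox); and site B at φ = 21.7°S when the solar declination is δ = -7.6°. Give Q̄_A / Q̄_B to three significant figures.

Q̄_A / Q̄_B ≈ 1.25

— Configuration A (φ=+45.0°):
Solar declination: sin δ = sin ε · sin λ_s = sin 82.60° × sin 151.0° = 0.48077, so δ = +28.736°.
cos H₀ = −tan(+45.0°) tan(+28.736°) = -0.5483, H₀ = 2.1511 rad.
Bracket: H₀ sin φ sin δ + cos φ cos δ sin H₀ = 2.1511×0.70711×0.48077 + 0.70711×0.87685×0.83628 = 0.731282 + 0.518518 = 1.249800.
Q̄ = (S₀/π) × [bracket] = (2438/π) × 1.249800 = 969.89 W/m².
— Configuration B (φ=-21.7°):
cos H₀ = −tan(-21.7°) tan(-7.600°) = -0.0531, H₀ = 1.6239 rad.
Bracket: H₀ sin φ sin δ + cos φ cos δ sin H₀ = 1.6239×-0.36975×-0.13226 + 0.92913×0.99122×0.99859 = 0.079414 + 0.919674 = 0.999088.
Q̄ = (S₀/π) × [bracket] = (2438/π) × 0.999088 = 775.33 W/m².
Ratio Q̄_A / Q̄_B = 969.89 / 775.33 = 1.251.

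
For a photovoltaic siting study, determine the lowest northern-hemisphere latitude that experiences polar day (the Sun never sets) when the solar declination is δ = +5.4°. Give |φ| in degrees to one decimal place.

|φ| = 84.6°

Polar day requires cos H₀ = −tan φ tan δ ≤ −1, i.e. tan φ tan δ ≥ 1.
The boundary is |tan φ| · |tan δ| = 1, so |φ| = 90° − |δ| = 90° − 5.4° = 84.6° in the northern hemisphere.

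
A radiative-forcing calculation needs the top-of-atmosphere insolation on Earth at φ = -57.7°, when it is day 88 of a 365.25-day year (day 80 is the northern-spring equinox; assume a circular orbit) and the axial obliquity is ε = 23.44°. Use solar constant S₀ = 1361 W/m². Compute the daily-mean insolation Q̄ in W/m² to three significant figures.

Solar longitude: λ_s = 360° × (88 − 80)/365.25 = 7.885°.
sin δ = sin 23.44° × sin 7.885° = 0.05457, so δ = +3.128°.
cos H₀ = −tan(-57.7°) tan(+3.128°) = 0.0865, H₀ = 1.4842 rad.
Bracket: H₀ sin φ sin δ + cos φ cos δ sin H₀ = 1.4842×-0.84526×0.05457 + 0.53435×0.99851×0.99626 = -0.068460 + 0.531558 = 0.463098.
Q̄ = (S₀/π) × [bracket] = (1361/π) × 0.463098 = 200.6 W/m².

Q̄ ≈ 201 W/m²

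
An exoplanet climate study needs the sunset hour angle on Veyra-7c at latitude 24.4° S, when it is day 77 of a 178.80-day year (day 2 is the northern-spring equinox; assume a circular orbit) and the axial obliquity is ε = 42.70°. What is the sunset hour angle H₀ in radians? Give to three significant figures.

Solar longitude: λ_s = 360° × (77 − 2)/178.80 = 151.007°.
sin δ = sin 42.70° × sin 151.007° = 0.32871, so δ = +19.190°.
cos H₀ = −tan φ · tan δ = −tan(-24.4°) × tan(+19.190°) = 0.1579, so H₀ = 1.4123 rad = 80.92°.

H₀ = 1.41 rad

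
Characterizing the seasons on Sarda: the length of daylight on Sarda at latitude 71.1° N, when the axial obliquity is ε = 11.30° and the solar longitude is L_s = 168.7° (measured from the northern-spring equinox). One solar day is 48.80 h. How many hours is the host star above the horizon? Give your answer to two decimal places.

Solar declination: sin δ = sin ε · sin L_s = sin 11.30° × sin 168.7° = 0.03839, so δ = +2.200°.
cos h₀ = −tan ϕ · tan δ = −tan(+71.1°) × tan(+2.200°) = -0.1122, so h₀ = 1.6833 rad = 96.44°.
Daylight = 2h₀/(2π) × 48.80 h = (1.6833/π) × 48.80 = 26.15 h.

26.15 h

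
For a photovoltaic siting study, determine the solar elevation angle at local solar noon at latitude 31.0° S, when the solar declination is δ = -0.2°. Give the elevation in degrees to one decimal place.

59.2°

At local noon the hour angle is zero, so the zenith angle equals |ϕ − δ| = |-31.0° − (-0.200°)| = 30.800°.
Elevation = 90° − 30.800° = 59.2°.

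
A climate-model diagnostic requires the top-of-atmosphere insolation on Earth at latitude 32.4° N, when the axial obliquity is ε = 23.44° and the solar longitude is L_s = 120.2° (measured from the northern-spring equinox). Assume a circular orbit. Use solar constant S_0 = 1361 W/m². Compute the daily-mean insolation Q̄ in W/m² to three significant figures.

Q̄ ≈ 478 W/m²

Solar declination: sin δ = sin ε · sin L_s = sin 23.44° × sin 120.2° = 0.34380, so δ = +20.108°.
cos h₀ = −tan(+32.4°) tan(+20.108°) = -0.2323, h₀ = 1.8053 rad.
Bracket: h₀ sin ϕ sin δ + cos ϕ cos δ sin h₀ = 1.8053×0.53583×0.34380 + 0.84433×0.93904×0.97263 = 0.332569 + 0.771159 = 1.103728.
Q̄ = (S_0/π) × [bracket] = (1361/π) × 1.103728 = 478.2 W/m².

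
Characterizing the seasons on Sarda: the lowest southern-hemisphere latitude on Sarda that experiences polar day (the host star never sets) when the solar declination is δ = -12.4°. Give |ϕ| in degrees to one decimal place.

Polar day requires cos h₀ = −tan ϕ tan δ ≤ −1, i.e. tan ϕ tan δ ≥ 1.
The boundary is |tan ϕ| · |tan δ| = 1, so |ϕ| = 90° − |δ| = 90° − 12.4° = 77.6° in the southern hemisphere.

|ϕ| = 77.6°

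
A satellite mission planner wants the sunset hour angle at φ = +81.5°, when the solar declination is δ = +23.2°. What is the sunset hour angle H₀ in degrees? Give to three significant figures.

H₀ = 180°

Sunrise equation: cos H₀ = −tan φ · tan δ = -2.8678 ≤ −1, so the Sun never sets (polar day) and H₀ = π.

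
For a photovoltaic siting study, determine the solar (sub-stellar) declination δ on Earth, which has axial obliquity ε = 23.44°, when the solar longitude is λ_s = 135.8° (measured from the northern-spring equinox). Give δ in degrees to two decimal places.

sin δ = sin ε · sin λ_s = sin 23.44° × sin 135.8° = 0.277324.
δ = arcsin(0.277324) = +16.10°.

δ = +16.10°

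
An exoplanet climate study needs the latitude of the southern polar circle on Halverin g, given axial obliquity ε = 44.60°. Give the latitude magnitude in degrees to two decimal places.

The polar circle is the lowest latitude that experiences at least one full rotation of continuous darkness at the northern-summer solstice; it lies at |φ| = 90° − ε = 90° − 44.60° = 45.40°.

45.40°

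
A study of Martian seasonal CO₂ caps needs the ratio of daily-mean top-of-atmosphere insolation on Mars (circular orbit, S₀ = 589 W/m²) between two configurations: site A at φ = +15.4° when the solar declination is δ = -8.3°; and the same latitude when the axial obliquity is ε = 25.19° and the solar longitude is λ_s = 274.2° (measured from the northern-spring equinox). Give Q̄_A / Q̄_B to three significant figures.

Q̄_A / Q̄_B ≈ 1.27

— Configuration A (φ=+15.4°):
cos H₀ = −tan(+15.4°) tan(-8.300°) = 0.0402, H₀ = 1.5306 rad.
Bracket: H₀ sin φ sin δ + cos φ cos δ sin H₀ = 1.5306×0.26556×-0.14436 + 0.96410×0.98953×0.99919 = -0.058677 + 0.953233 = 0.894556.
Q̄ = (S₀/π) × [bracket] = (589/π) × 0.894556 = 167.72 W/m².
— Configuration B (φ=+15.4°):
Solar declination: sin δ = sin ε · sin λ_s = sin 25.19° × sin 274.2° = -0.42448, so δ = -25.118°.
cos H₀ = −tan(+15.4°) tan(-25.118°) = 0.1291, H₀ = 1.4413 rad.
Bracket: H₀ sin φ sin δ + cos φ cos δ sin H₀ = 1.4413×0.26556×-0.42448 + 0.96410×0.90544×0.99163 = -0.162470 + 0.865628 = 0.703158.
Q̄ = (S₀/π) × [bracket] = (589/π) × 0.703158 = 131.83 W/m².
Ratio Q̄_A / Q̄_B = 167.72 / 131.83 = 1.272.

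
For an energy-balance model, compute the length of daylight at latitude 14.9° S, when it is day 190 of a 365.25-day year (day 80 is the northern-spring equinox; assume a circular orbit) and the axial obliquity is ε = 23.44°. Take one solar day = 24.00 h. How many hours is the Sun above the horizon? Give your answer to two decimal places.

11.17 h

Solar longitude: λ_s = 360° × (190 − 80)/365.25 = 108.419°.
sin δ = sin 23.44° × sin 108.419° = 0.37741, so δ = +22.173°.
cos H₀ = −tan φ · tan δ = −tan(-14.9°) × tan(+22.173°) = 0.1084, so H₀ = 1.4621 rad = 83.77°.
Daylight = 2H₀/(2π) × 24.00 h = (1.4621/π) × 24.00 = 11.17 h.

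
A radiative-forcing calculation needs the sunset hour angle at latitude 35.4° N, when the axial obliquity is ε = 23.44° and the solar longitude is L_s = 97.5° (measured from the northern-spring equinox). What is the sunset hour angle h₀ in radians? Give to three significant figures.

h₀ = 1.88 rad

Solar declination: sin δ = sin ε · sin L_s = sin 23.44° × sin 97.5° = 0.39439, so δ = +23.228°.
cos h₀ = −tan ϕ · tan δ = −tan(+35.4°) × tan(+23.228°) = -0.3050, so h₀ = 1.8807 rad = 107.76°.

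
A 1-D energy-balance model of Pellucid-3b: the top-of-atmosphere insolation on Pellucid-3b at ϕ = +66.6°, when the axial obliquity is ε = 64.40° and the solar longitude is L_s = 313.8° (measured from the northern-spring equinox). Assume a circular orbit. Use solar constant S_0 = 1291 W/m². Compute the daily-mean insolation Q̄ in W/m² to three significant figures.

Q̄ ≈ 0.00 W/m²

Solar declination: sin δ = sin ε · sin L_s = sin 64.40° × sin 313.8° = -0.65091, so δ = -40.610°.
cos h₀ = −tan(+66.6°) tan(-40.610°) = 1.9814 ≥ 1 ⇒ polar night, h₀ = 0 and Q̄ = 0.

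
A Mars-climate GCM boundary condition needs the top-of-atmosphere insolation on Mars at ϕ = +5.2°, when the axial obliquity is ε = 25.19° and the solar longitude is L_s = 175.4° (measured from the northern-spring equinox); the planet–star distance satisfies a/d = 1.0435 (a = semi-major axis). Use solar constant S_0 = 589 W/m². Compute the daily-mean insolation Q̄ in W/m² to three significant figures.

Q̄ ≈ 204 W/m²

Solar declination: sin δ = sin ε · sin L_s = sin 25.19° × sin 175.4° = 0.03413, so δ = +1.956°.
cos h₀ = −tan(+5.2°) tan(+1.956°) = -0.0031, h₀ = 1.5739 rad.
Bracket: h₀ sin ϕ sin δ + cos ϕ cos δ sin h₀ = 1.5739×0.09063×0.03413 + 0.99588×0.99942×1.00000 = 0.004868 + 0.995302 = 1.000170.
Inverse-square distance factor (a/d)² = 1.0435² = 1.088892.
Q̄ = (S_0/π) × 1.088892 × [bracket] = (589/π) × 1.088892 × 1.000170 = 204.2 W/m².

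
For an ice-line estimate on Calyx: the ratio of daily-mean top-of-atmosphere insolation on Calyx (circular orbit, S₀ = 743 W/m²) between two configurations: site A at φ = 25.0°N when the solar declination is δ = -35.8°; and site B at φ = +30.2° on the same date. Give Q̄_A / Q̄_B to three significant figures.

— Configuration A (φ=+25.0°):
cos H₀ = −tan(+25.0°) tan(-35.800°) = 0.3363, H₀ = 1.2278 rad.
Bracket: H₀ sin φ sin δ + cos φ cos δ sin H₀ = 1.2278×0.42262×-0.58496 + 0.90631×0.81106×0.94175 = -0.303532 + 0.692254 = 0.388722.
Q̄ = (S₀/π) × [bracket] = (743/π) × 0.388722 = 91.934 W/m².
— Configuration B (φ=+30.2°):
cos H₀ = −tan(+30.2°) tan(-35.800°) = 0.4198, H₀ = 1.1376 rad.
Bracket: H₀ sin φ sin δ + cos φ cos δ sin H₀ = 1.1376×0.50302×-0.58496 + 0.86427×0.81106×0.90763 = -0.334735 + 0.636226 = 0.301491.
Q̄ = (S₀/π) × [bracket] = (743/π) × 0.301491 = 71.304 W/m².
Ratio Q̄_A / Q̄_B = 91.934 / 71.304 = 1.289.

Q̄_A / Q̄_B ≈ 1.29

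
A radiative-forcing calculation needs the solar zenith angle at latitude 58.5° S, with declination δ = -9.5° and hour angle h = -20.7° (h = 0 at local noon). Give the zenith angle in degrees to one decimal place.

cos θ_z = sin φ sin δ + cos φ cos δ cos h = 0.140726 + 0.482065 = 0.622791.
θ_z = arccos(0.622791) = 51.5°.

θ_z = 51.5°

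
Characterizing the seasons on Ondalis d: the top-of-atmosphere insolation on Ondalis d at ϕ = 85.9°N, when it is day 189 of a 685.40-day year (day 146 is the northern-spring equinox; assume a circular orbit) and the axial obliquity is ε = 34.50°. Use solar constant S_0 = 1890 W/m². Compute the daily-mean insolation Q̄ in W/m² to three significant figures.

Q̄ ≈ 410 W/m²

Solar longitude: L_s = 360° × (189 − 146)/685.40 = 22.585°.
sin δ = sin 34.50° × sin 22.585° = 0.21753, so δ = +12.564°.
cos h₀ = −tan(+85.9°) tan(+12.564°) = -3.1092 ≤ −1 ⇒ polar day, h₀ = π.
Bracket: h₀ sin ϕ sin δ + cos ϕ cos δ sin h₀ = 3.1416×0.99744×0.21753 + 0.07150×0.97605×0.00000 = 0.681643 + 0.000000 = 0.681643.
Q̄ = (S_0/π) × [bracket] = (1890/π) × 0.681643 = 410.1 W/m².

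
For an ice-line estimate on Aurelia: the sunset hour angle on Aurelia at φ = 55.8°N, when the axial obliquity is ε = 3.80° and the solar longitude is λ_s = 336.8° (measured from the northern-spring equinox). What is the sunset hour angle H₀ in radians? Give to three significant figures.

Solar declination: sin δ = sin ε · sin λ_s = sin 3.80° × sin 336.8° = -0.02611, so δ = -1.496°.
cos H₀ = −tan φ · tan δ = −tan(+55.8°) × tan(-1.496°) = 0.0384, so H₀ = 1.5324 rad = 87.80°.

H₀ = 1.53 rad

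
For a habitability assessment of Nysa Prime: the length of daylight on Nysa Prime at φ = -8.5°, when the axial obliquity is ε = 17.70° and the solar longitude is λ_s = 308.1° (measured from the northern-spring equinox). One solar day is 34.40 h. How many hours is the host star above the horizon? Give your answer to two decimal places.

17.60 h

Solar declination: sin δ = sin ε · sin λ_s = sin 17.70° × sin 308.1° = -0.23925, so δ = -13.843°.
cos H₀ = −tan φ · tan δ = −tan(-8.5°) × tan(-13.843°) = -0.0368, so H₀ = 1.6076 rad = 92.11°.
Daylight = 2H₀/(2π) × 34.40 h = (1.6076/π) × 34.40 = 17.60 h.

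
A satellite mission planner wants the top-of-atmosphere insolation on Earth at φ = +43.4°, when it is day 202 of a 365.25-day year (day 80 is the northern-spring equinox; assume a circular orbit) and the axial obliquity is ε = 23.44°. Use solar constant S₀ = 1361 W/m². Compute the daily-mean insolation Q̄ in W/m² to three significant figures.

Q̄ ≈ 474 W/m²

Solar longitude: λ_s = 360° × (202 − 80)/365.25 = 120.246°.
sin δ = sin 23.44° × sin 120.246° = 0.34364, so δ = +20.099°.
cos H₀ = −tan(+43.4°) tan(+20.099°) = -0.3460, H₀ = 1.9241 rad.
Bracket: H₀ sin φ sin δ + cos φ cos δ sin H₀ = 1.9241×0.68709×0.34364 + 0.72657×0.93910×0.93822 = 0.454302 + 0.640168 = 1.094470.
Q̄ = (S₀/π) × [bracket] = (1361/π) × 1.094470 = 474.1 W/m².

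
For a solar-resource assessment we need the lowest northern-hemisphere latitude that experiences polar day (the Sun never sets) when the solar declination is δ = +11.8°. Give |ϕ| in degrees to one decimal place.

Polar day requires cos h₀ = −tan ϕ tan δ ≤ −1, i.e. tan ϕ tan δ ≥ 1.
The boundary is |tan ϕ| · |tan δ| = 1, so |ϕ| = 90° − |δ| = 90° − 11.8° = 78.2° in the northern hemisphere.

|ϕ| = 78.2°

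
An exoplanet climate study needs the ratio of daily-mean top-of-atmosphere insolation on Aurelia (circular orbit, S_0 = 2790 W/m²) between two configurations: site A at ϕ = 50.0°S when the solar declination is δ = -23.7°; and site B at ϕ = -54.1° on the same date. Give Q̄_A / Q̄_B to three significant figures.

— Configuration A (ϕ=-50.0°):
cos h₀ = −tan(-50.0°) tan(-23.700°) = -0.5231, h₀ = 2.1213 rad.
Bracket: h₀ sin ϕ sin δ + cos ϕ cos δ sin h₀ = 2.1213×-0.76604×-0.40195 + 0.64279×0.91566×0.85224 = 0.653169 + 0.501609 = 1.154778.
Q̄ = (S_0/π) × [bracket] = (2790/π) × 1.154778 = 1025.5 W/m².
— Configuration B (ϕ=-54.1°):
cos h₀ = −tan(-54.1°) tan(-23.700°) = -0.6064, h₀ = 2.2223 rad.
Bracket: h₀ sin ϕ sin δ + cos ϕ cos δ sin h₀ = 2.2223×-0.81004×-0.40195 + 0.58637×0.91566×0.79515 = 0.723571 + 0.426928 = 1.150499.
Q̄ = (S_0/π) × [bracket] = (2790/π) × 1.150499 = 1021.7 W/m².
Ratio Q̄_A / Q̄_B = 1025.5 / 1021.7 = 1.004.

Q̄_A / Q̄_B ≈ 1.00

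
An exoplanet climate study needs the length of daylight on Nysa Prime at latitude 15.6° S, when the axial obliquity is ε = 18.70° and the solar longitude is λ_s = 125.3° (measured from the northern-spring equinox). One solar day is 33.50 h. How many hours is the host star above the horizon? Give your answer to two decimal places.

Solar declination: sin δ = sin ε · sin λ_s = sin 18.70° × sin 125.3° = 0.26166, so δ = +15.169°.
cos H₀ = −tan φ · tan δ = −tan(-15.6°) × tan(+15.169°) = 0.0757, so H₀ = 1.4950 rad = 85.66°.
Daylight = 2H₀/(2π) × 33.50 h = (1.4950/π) × 33.50 = 15.94 h.

15.94 h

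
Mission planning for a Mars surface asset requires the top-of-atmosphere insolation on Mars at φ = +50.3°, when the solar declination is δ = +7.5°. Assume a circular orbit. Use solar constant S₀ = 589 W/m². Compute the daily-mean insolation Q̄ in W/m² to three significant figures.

cos H₀ = −tan(+50.3°) tan(+7.500°) = -0.1586, H₀ = 1.7300 rad.
Bracket: H₀ sin φ sin δ + cos φ cos δ sin H₀ = 1.7300×0.76940×0.13053 + 0.63877×0.99144×0.98735 = 0.173744 + 0.625291 = 0.799035.
Q̄ = (S₀/π) × [bracket] = (589/π) × 0.799035 = 149.8 W/m².

Q̄ ≈ 150 W/m²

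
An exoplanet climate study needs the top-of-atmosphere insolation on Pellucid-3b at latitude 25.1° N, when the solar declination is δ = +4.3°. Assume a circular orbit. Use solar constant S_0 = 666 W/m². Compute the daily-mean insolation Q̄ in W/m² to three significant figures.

cos h₀ = −tan(+25.1°) tan(+4.300°) = -0.0352, h₀ = 1.6060 rad.
Bracket: h₀ sin ϕ sin δ + cos ϕ cos δ sin h₀ = 1.6060×0.42420×0.07498 + 0.90557×0.99719×0.99938 = 0.051081 + 0.902465 = 0.953546.
Q̄ = (S_0/π) × [bracket] = (666/π) × 0.953546 = 202.1 W/m².

Q̄ ≈ 202 W/m²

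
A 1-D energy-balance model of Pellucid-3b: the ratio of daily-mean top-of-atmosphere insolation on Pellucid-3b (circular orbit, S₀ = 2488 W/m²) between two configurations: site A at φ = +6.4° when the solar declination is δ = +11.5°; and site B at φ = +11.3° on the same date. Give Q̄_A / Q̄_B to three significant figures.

— Configuration A (φ=+6.4°):
cos H₀ = −tan(+6.4°) tan(+11.500°) = -0.0228, H₀ = 1.5936 rad.
Bracket: H₀ sin φ sin δ + cos φ cos δ sin H₀ = 1.5936×0.11147×0.19937 + 0.99377×0.97992×0.99974 = 0.035416 + 0.973562 = 1.008978.
Q̄ = (S₀/π) × [bracket] = (2488/π) × 1.008978 = 799.07 W/m².
— Configuration B (φ=+11.3°):
cos H₀ = −tan(+11.3°) tan(+11.500°) = -0.0407, H₀ = 1.6115 rad.
Bracket: H₀ sin φ sin δ + cos φ cos δ sin H₀ = 1.6115×0.19595×0.19937 + 0.98061×0.97992×0.99917 = 0.062956 + 0.960122 = 1.023078.
Q̄ = (S₀/π) × [bracket] = (2488/π) × 1.023078 = 810.23 W/m².
Ratio Q̄_A / Q̄_B = 799.07 / 810.23 = 0.9862.

Q̄_A / Q̄_B ≈ 0.986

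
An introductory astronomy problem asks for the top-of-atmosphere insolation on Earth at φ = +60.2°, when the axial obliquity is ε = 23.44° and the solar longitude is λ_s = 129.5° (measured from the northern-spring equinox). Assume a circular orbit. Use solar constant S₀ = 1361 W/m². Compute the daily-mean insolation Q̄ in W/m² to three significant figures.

Q̄ ≈ 420 W/m²

Solar declination: sin δ = sin ε · sin λ_s = sin 23.44° × sin 129.5° = 0.30694, so δ = +17.875°.
cos H₀ = −tan(+60.2°) tan(+17.875°) = -0.5631, H₀ = 2.1690 rad.
Bracket: H₀ sin φ sin δ + cos φ cos δ sin H₀ = 2.1690×0.86777×0.30694 + 0.49697×0.95173×0.82636 = 0.577720 + 0.390853 = 0.968573.
Q̄ = (S₀/π) × [bracket] = (1361/π) × 0.968573 = 419.6 W/m².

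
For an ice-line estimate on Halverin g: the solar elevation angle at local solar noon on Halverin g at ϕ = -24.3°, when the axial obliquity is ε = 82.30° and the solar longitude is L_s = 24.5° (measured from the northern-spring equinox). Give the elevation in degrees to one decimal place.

41.4°

Solar declination: sin δ = sin ε · sin L_s = sin 82.30° × sin 24.5° = 0.41095, so δ = +24.265°.
At local noon the hour angle is zero, so the zenith angle equals |ϕ − δ| = |-24.3° − (+24.265°)| = 48.565°.
Elevation = 90° − 48.565° = 41.4°.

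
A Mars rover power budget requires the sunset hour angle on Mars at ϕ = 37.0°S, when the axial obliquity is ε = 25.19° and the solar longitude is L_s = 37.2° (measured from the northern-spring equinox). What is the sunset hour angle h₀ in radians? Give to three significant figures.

h₀ = 1.37 rad

Solar declination: sin δ = sin ε · sin L_s = sin 25.19° × sin 37.2° = 0.25733, so δ = +14.912°.
cos h₀ = −tan ϕ · tan δ = −tan(-37.0°) × tan(+14.912°) = 0.2007, so h₀ = 1.3688 rad = 78.42°.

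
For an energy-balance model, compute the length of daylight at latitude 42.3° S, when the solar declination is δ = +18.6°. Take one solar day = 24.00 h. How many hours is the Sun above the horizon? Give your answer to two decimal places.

cos h₀ = −tan ϕ · tan δ = −tan(-42.3°) × tan(+18.600°) = 0.3062, so h₀ = 1.2596 rad = 72.17°.
Daylight = 2h₀/(2π) × 24.00 h = (1.2596/π) × 24.00 = 9.62 h.

9.62 h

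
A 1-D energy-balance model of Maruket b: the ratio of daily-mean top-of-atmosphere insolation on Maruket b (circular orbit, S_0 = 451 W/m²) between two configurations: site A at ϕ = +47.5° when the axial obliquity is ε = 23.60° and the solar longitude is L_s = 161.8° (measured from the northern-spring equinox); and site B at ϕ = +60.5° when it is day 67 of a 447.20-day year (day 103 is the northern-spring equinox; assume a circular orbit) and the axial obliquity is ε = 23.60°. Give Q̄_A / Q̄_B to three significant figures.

Q̄_A / Q̄_B ≈ 3.32

— Configuration A (ϕ=+47.5°):
Solar declination: sin δ = sin ε · sin L_s = sin 23.60° × sin 161.8° = 0.12504, so δ = +7.183°.
cos h₀ = −tan(+47.5°) tan(+7.183°) = -0.1375, h₀ = 1.7088 rad.
Bracket: h₀ sin ϕ sin δ + cos ϕ cos δ sin h₀ = 1.7088×0.73728×0.12504 + 0.67559×0.99215×0.99050 = 0.157533 + 0.663919 = 0.821452.
Q̄ = (S_0/π) × [bracket] = (451/π) × 0.821452 = 117.93 W/m².
— Configuration B (ϕ=+60.5°):
Solar longitude: L_s = 360° × (67 − 103)/447.20 = -28.980°, i.e. -28.980° + 360° = 331.020°.
sin δ = sin 23.60° × sin 331.020° = -0.19397, so δ = -11.185°.
cos h₀ = −tan(+60.5°) tan(-11.185°) = 0.3495, h₀ = 1.2138 rad.
Bracket: h₀ sin ϕ sin δ + cos ϕ cos δ sin h₀ = 1.2138×0.87036×-0.19397 + 0.49242×0.98101×0.93694 = -0.204918 + 0.452607 = 0.247689.
Q̄ = (S_0/π) × [bracket] = (451/π) × 0.247689 = 35.558 W/m².
Ratio Q̄_A / Q̄_B = 117.93 / 35.558 = 3.317.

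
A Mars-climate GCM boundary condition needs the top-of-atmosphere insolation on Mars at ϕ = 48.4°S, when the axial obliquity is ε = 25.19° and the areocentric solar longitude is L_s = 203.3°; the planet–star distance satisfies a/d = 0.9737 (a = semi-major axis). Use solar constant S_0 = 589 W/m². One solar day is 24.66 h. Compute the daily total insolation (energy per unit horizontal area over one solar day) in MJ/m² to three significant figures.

sin δ = sin 25.19° × sin 203.3° = -0.16835, so δ = -9.692°.
cos h₀ = −tan(-48.4°) tan(-9.692°) = -0.1924, h₀ = 1.7644 rad.
Bracket: h₀ sin ϕ sin δ + cos ϕ cos δ sin h₀ = 1.7644×-0.74780×-0.16835 + 0.66393×0.98573×0.98132 = 0.222124 + 0.642230 = 0.864354.
Inverse-square distance factor (a/d)² = 0.9737² = 0.948092.
Q̄ = (S_0/π) × 0.948092 × [bracket] = (589/π) × 0.948092 × 0.864354 = 153.64 W/m².
Daily total = Q̄ × 24.66 h × 3600 s/h = 153.64 × 24.66 × 3600 / 10⁶ = 13.64 MJ/m².

13.6 MJ/m²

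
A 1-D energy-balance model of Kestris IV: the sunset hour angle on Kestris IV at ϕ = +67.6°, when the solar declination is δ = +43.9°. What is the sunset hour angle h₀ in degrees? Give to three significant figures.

Sunrise equation: cos h₀ = −tan ϕ · tan δ = -2.3348 ≤ −1, so the host star never sets (polar day) and h₀ = π.

h₀ = 180°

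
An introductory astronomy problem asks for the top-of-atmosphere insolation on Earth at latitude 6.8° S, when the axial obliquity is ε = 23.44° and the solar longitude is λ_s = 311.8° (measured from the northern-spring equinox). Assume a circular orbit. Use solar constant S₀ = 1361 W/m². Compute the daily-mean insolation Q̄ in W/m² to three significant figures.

Solar declination: sin δ = sin ε · sin λ_s = sin 23.44° × sin 311.8° = -0.29654, so δ = -17.250°.
cos H₀ = −tan(-6.8°) tan(-17.250°) = -0.0370, H₀ = 1.6078 rad.
Bracket: H₀ sin φ sin δ + cos φ cos δ sin H₀ = 1.6078×-0.11840×-0.29654 + 0.99297×0.95502×0.99931 = 0.056450 + 0.947652 = 1.004102.
Q̄ = (S₀/π) × [bracket] = (1361/π) × 1.004102 = 435.0 W/m².

Q̄ ≈ 435 W/m²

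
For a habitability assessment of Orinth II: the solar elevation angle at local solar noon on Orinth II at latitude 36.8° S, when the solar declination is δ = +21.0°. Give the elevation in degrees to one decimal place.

At local noon the hour angle is zero, so the zenith angle equals |φ − δ| = |-36.8° − (+21.000°)| = 57.800°.
Elevation = 90° − 57.800° = 32.2°.

32.2°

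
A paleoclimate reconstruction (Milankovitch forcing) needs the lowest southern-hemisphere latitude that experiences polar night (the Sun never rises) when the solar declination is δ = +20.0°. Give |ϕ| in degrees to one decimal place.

Polar night requires cos h₀ = −tan ϕ tan δ ≥ 1, i.e. tan ϕ tan δ ≤ −1.
The boundary is |tan ϕ| · |tan δ| = 1, so |ϕ| = 90° − |δ| = 90° − 20.0° = 70.0° in the southern hemisphere.

|ϕ| = 70.0°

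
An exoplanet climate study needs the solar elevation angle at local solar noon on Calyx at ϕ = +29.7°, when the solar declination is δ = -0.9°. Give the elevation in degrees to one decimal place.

59.4°

At local noon the hour angle is zero, so the zenith angle equals |ϕ − δ| = |+29.7° − (-0.900°)| = 30.600°.
Elevation = 90° − 30.600° = 59.4°.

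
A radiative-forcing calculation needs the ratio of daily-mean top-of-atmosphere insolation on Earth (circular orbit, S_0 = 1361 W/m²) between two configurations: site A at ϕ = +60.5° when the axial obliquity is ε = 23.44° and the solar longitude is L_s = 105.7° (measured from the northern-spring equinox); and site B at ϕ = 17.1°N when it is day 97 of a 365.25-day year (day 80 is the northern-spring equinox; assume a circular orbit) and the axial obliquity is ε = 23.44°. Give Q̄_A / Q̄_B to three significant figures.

Q̄_A / Q̄_B ≈ 1.10

— Configuration A (ϕ=+60.5°):
Solar declination: sin δ = sin ε · sin L_s = sin 23.44° × sin 105.7° = 0.38295, so δ = +22.516°.
cos h₀ = −tan(+60.5°) tan(+22.516°) = -0.7327, h₀ = 2.3931 rad.
Bracket: h₀ sin ϕ sin δ + cos ϕ cos δ sin h₀ = 2.3931×0.87036×0.38295 + 0.49242×0.92377×0.68054 = 0.797631 + 0.309566 = 1.107197.
Q̄ = (S_0/π) × [bracket] = (1361/π) × 1.107197 = 479.66 W/m².
— Configuration B (ϕ=+17.1°):
Solar longitude: L_s = 360° × (97 − 80)/365.25 = 16.756°.
sin δ = sin 23.44° × sin 16.756° = 0.11468, so δ = +6.585°.
cos h₀ = −tan(+17.1°) tan(+6.585°) = -0.0355, h₀ = 1.6063 rad.
Bracket: h₀ sin ϕ sin δ + cos ϕ cos δ sin h₀ = 1.6063×0.29404×0.11468 + 0.95579×0.99340×0.99937 = 0.054165 + 0.948884 = 1.003049.
Q̄ = (S_0/π) × [bracket] = (1361/π) × 1.003049 = 434.54 W/m².
Ratio Q̄_A / Q̄_B = 479.66 / 434.54 = 1.104.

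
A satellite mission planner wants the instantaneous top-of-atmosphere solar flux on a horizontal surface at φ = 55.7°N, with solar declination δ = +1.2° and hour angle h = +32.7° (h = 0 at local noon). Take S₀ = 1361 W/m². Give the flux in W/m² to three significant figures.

cos θ_z = sin φ sin δ + cos φ cos δ cos h = 0.017300 + 0.474109 = 0.491409.
Flux = S₀ · cos θ_z = 1361 × 0.491409 = 668.8 W/m².

669 W/m²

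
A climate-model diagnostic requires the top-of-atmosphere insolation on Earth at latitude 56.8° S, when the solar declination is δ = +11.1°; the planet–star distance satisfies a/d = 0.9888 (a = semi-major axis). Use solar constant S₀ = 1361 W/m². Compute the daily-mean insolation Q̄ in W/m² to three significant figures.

cos H₀ = −tan(-56.8°) tan(+11.100°) = 0.2998, H₀ = 1.2663 rad.
Bracket: H₀ sin φ sin δ + cos φ cos δ sin H₀ = 1.2663×-0.83676×0.19252 + 0.54756×0.98129×0.95400 = -0.203992 + 0.512599 = 0.308607.
Inverse-square distance factor (a/d)² = 0.9888² = 0.977725.
Q̄ = (S₀/π) × 0.977725 × [bracket] = (1361/π) × 0.977725 × 0.308607 = 130.7 W/m².

Q̄ ≈ 131 W/m²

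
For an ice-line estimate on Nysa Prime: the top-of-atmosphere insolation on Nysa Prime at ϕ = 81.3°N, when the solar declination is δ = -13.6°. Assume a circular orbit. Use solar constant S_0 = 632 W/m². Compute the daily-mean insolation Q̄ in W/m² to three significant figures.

cos h₀ = −tan(+81.3°) tan(-13.600°) = 1.5810 ≥ 1 ⇒ polar night, h₀ = 0 and Q̄ = 0.

Q̄ ≈ 0.00 W/m²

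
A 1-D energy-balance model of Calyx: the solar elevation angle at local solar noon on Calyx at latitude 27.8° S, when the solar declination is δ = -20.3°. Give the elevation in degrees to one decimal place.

At local noon the hour angle is zero, so the zenith angle equals |φ − δ| = |-27.8° − (-20.300°)| = 7.500°.
Elevation = 90° − 7.500° = 82.5°.

82.5°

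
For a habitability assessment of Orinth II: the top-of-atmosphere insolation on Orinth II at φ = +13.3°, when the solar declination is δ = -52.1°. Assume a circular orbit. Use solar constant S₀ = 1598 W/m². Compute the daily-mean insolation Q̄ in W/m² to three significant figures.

cos H₀ = −tan(+13.3°) tan(-52.100°) = 0.3037, H₀ = 1.2623 rad.
Bracket: H₀ sin φ sin δ + cos φ cos δ sin H₀ = 1.2623×0.23005×-0.78908 + 0.97318×0.61429×0.95278 = -0.229143 + 0.569586 = 0.340443.
Q̄ = (S₀/π) × [bracket] = (1598/π) × 0.340443 = 173.2 W/m².

Q̄ ≈ 173 W/m²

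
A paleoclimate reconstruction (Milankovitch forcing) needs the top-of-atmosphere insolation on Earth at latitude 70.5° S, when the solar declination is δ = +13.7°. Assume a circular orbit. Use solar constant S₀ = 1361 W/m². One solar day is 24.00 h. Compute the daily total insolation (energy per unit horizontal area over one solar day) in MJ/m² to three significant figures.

2.02 MJ/m²

cos H₀ = −tan(-70.5°) tan(+13.700°) = 0.6884, H₀ = 0.8115 rad.
Bracket: H₀ sin φ sin δ + cos φ cos δ sin H₀ = 0.8115×-0.94264×0.23684 + 0.33381×0.97155×0.72534 = -0.181171 + 0.235237 = 0.054066.
Q̄ = (S₀/π) × [bracket] = (1361/π) × 0.054066 = 23.422 W/m².
Daily total = Q̄ × 24.00 h × 3600 s/h = 23.422 × 24.00 × 3600 / 10⁶ = 2.024 MJ/m².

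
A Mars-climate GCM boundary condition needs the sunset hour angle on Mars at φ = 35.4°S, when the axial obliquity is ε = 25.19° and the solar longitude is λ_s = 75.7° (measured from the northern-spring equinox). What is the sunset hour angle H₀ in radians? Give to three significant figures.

Solar declination: sin δ = sin ε · sin λ_s = sin 25.19° × sin 75.7° = 0.41243, so δ = +24.358°.
cos H₀ = −tan φ · tan δ = −tan(-35.4°) × tan(+24.358°) = 0.3217, so H₀ = 1.2432 rad = 71.23°.

H₀ = 1.24 rad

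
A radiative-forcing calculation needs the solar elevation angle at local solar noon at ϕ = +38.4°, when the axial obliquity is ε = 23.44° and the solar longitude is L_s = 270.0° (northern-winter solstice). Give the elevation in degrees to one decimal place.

Solar declination: sin δ = sin ε · sin L_s = sin 23.44° × sin 270.0° = -0.39779, so δ = -23.440°.
At local noon the hour angle is zero, so the zenith angle equals |ϕ − δ| = |+38.4° − (-23.440°)| = 61.840°.
Elevation = 90° − 61.840° = 28.2°.

28.2°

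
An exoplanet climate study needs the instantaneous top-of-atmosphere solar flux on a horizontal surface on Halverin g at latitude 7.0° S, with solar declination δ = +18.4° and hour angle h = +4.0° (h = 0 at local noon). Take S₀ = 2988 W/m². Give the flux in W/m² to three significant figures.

cos θ_z = sin φ sin δ + cos φ cos δ cos h = -0.038468 + 0.939509 = 0.901041.
Flux = S₀ · cos θ_z = 2988 × 0.901041 = 2692 W/m².

2.69e+03 W/m²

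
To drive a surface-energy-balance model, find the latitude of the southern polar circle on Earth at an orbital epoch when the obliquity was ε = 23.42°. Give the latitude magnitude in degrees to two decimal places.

The polar circle is the lowest latitude that experiences at least one full rotation of continuous darkness at the northern-summer solstice; it lies at |ϕ| = 90° − ε = 90° − 23.42° = 66.58°.

66.58°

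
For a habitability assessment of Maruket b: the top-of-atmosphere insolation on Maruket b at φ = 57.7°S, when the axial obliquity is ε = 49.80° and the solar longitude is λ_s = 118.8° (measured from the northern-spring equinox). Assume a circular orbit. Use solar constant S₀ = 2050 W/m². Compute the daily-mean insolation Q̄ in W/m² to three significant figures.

Solar declination: sin δ = sin ε · sin λ_s = sin 49.80° × sin 118.8° = 0.66932, so δ = +42.015°.
cos H₀ = −tan(-57.7°) tan(+42.015°) = 1.4250 ≥ 1 ⇒ polar night, H₀ = 0 and Q̄ = 0.

Q̄ ≈ 0.00 W/m²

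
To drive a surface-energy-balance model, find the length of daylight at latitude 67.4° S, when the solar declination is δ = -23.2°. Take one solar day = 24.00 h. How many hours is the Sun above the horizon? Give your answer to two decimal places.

24.00 h

Sunrise equation: cos h₀ = −tan ϕ · tan δ = -1.0296 ≤ −1, so the Sun never sets (polar day) and h₀ = π.
Daylight = 2h₀/(2π) × 24.00 h = (3.1416/π) × 24.00 = 24.00 h.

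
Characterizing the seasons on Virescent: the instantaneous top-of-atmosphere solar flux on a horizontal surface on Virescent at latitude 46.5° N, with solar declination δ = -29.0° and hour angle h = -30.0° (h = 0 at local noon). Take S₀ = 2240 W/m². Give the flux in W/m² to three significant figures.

380 W/m²

cos θ_z = sin φ sin δ + cos φ cos δ cos h = -0.351668 + 0.521389 = 0.169721.
Flux = S₀ · cos θ_z = 2240 × 0.169721 = 380.2 W/m².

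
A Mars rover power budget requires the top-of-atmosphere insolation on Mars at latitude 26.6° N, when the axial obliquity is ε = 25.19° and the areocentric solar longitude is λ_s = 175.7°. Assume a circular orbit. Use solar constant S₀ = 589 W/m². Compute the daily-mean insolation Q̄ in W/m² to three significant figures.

Q̄ ≈ 172 W/m²

sin δ = sin 25.19° × sin 175.7° = 0.03191, so δ = +1.829°.
cos H₀ = −tan(+26.6°) tan(+1.829°) = -0.0160, H₀ = 1.5868 rad.
Bracket: H₀ sin φ sin δ + cos φ cos δ sin H₀ = 1.5868×0.44776×0.03191 + 0.89415×0.99949×0.99987 = 0.022672 + 0.893578 = 0.916250.
Q̄ = (S₀/π) × [bracket] = (589/π) × 0.916250 = 171.8 W/m².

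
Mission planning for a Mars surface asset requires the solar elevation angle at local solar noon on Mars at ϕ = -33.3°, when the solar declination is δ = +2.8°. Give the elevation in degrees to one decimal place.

At local noon the hour angle is zero, so the zenith angle equals |ϕ − δ| = |-33.3° − (+2.800°)| = 36.100°.
Elevation = 90° − 36.100° = 53.9°.

53.9°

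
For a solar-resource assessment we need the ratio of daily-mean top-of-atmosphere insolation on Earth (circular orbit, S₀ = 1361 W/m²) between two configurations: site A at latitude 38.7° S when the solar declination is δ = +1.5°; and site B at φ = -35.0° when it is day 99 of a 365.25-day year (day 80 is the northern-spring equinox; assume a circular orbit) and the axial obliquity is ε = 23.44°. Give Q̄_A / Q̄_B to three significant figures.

— Configuration A (φ=-38.7°):
cos H₀ = −tan(-38.7°) tan(+1.500°) = 0.0210, H₀ = 1.5498 rad.
Bracket: H₀ sin φ sin δ + cos φ cos δ sin H₀ = 1.5498×-0.62524×0.02618 + 0.78043×0.99966×0.99978 = -0.025368 + 0.779993 = 0.754625.
Q̄ = (S₀/π) × [bracket] = (1361/π) × 0.754625 = 326.92 W/m².
— Configuration B (φ=-35.0°):
Solar longitude: λ_s = 360° × (99 − 80)/365.25 = 18.727°.
sin δ = sin 23.44° × sin 18.727° = 0.12771, so δ = +7.337°.
cos H₀ = −tan(-35.0°) tan(+7.337°) = 0.0902, H₀ = 1.4805 rad.
Bracket: H₀ sin φ sin δ + cos φ cos δ sin H₀ = 1.4805×-0.57358×0.12771 + 0.81915×0.99181×0.99593 = -0.108449 + 0.809135 = 0.700686.
Q̄ = (S₀/π) × [bracket] = (1361/π) × 0.700686 = 303.55 W/m².
Ratio Q̄_A / Q̄_B = 326.92 / 303.55 = 1.077.

Q̄_A / Q̄_B ≈ 1.08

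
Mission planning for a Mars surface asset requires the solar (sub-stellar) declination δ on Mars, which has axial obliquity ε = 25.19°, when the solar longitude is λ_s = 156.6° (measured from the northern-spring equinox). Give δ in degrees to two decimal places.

sin δ = sin ε · sin λ_s = sin 25.19° × sin 156.6° = 0.169035.
δ = arcsin(0.169035) = +9.73°.

δ = +9.73°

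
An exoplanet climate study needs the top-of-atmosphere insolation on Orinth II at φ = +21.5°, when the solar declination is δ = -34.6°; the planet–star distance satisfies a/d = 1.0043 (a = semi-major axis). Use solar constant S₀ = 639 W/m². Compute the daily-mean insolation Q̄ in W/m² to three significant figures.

cos H₀ = −tan(+21.5°) tan(-34.600°) = 0.2717, H₀ = 1.2956 rad.
Bracket: H₀ sin φ sin δ + cos φ cos δ sin H₀ = 1.2956×0.36650×-0.56784 + 0.93042×0.82314×0.96237 = -0.269632 + 0.737046 = 0.467414.
Inverse-square distance factor (a/d)² = 1.0043² = 1.008618.
Q̄ = (S₀/π) × 1.008618 × [bracket] = (639/π) × 1.008618 × 0.467414 = 95.89 W/m².

Q̄ ≈ 95.9 W/m²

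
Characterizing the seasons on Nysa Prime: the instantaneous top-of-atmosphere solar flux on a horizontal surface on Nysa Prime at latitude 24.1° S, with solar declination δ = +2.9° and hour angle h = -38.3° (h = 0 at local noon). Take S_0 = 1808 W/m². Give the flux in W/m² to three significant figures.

cos θ_z = sin ϕ sin δ + cos ϕ cos δ cos h = -0.020659 + 0.715453 = 0.694794.
Flux = S_0 · cos θ_z = 1808 × 0.694794 = 1256 W/m².

1.26e+03 W/m²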